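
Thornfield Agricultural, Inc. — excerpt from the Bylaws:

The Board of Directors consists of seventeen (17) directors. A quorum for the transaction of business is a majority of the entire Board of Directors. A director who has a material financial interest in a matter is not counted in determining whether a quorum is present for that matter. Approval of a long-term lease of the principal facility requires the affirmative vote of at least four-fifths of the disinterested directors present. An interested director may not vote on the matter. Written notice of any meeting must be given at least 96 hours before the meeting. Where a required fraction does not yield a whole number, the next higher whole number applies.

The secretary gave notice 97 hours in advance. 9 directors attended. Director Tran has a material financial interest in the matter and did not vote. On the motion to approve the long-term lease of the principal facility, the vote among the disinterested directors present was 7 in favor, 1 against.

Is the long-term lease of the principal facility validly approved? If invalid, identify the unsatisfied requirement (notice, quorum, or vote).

Notice: 97 hours given; 96 required (97 ≥ 96). Satisfied.
Quorum: 9 present, but the 1 interested director does not count, leaving 8. Quorum is 9. Not satisfied.
Vote: the long-term lease of the principal facility requires four-fifths of the disinterested directors present (9 − 1 = 8). 4/5 of 8 = 6.40, rounded up to 7, so 7 affirmative votes are needed; 7 voted in favor. Satisfied. (Moot — without a quorum no business can be validly transacted.)

Invalid — quorum requirement not satisfied.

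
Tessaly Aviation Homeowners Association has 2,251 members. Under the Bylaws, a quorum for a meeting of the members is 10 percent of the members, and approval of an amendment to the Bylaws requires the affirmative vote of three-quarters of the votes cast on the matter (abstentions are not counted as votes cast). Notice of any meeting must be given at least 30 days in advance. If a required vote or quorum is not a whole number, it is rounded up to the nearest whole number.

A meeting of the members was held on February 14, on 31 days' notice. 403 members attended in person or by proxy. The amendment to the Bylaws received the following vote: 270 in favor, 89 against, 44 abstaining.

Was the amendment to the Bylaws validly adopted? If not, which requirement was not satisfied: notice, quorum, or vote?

Valid — all requirements satisfied.

Notice: 31 days given; 30 required. Satisfied.
Quorum: 10% of 2,251 = 225.10, rounded up to 226; 403 present. Satisfied.
Vote: requires three-fourths of the votes cast (403 − 44 abstaining = 359); 3/4 of 359 = 269.25, rounded up to 270, so 270 needed; 270 in favor. Satisfied.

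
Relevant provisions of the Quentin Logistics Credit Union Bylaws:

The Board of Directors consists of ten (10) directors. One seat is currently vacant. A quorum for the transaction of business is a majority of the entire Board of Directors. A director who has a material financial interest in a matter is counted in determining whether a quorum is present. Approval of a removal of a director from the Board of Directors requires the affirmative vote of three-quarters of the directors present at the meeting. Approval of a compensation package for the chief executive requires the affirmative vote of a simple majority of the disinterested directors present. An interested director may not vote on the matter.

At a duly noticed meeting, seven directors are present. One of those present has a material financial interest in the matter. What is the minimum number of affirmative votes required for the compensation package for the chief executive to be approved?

The compensation package for the chief executive requires a majority of the disinterested directors present (7 − 1 = 6).
A majority of 6 is 4.

4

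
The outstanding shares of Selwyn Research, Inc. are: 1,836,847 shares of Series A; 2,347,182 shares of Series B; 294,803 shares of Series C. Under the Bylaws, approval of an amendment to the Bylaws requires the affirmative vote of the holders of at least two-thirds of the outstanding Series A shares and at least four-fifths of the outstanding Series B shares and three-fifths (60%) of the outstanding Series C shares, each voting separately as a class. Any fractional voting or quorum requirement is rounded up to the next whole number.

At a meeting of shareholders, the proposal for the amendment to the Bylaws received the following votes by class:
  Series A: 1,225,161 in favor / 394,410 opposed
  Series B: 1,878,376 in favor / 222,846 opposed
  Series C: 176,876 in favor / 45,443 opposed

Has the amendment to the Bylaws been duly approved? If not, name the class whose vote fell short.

Not approved — the Series C shares did not give the required vote.

Series A: 2/3 of 1836847 = 1224564.67, rounded up to 1224565; 1,224,565 required, 1,225,161 in favor — approved.
Series B: 4/5 of 2347182 = 1877745.60, rounded up to 1877746; 1,877,746 required, 1,878,376 in favor — approved.
Series C: 3/5 of 294803 = 176881.80, rounded up to 176882; 176,882 required, 176,876 in favor — not approved.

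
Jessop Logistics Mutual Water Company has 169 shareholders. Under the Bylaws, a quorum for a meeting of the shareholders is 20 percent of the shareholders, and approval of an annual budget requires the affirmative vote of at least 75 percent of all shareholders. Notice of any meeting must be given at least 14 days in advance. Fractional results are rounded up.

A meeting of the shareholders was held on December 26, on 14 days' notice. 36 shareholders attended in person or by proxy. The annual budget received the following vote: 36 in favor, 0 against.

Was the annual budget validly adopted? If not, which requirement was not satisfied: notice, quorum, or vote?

Invalid — vote requirement not satisfied.

Notice: 14 days given; 14 required. Satisfied.
Quorum: 20% of 169 = 33.80, rounded up to 34; 36 present. Satisfied.
Vote: requires three-fourths of all shareholders (169); 3/4 of 169 = 126.75, rounded up to 127, so 127 needed; 36 in favor. Not satisfied.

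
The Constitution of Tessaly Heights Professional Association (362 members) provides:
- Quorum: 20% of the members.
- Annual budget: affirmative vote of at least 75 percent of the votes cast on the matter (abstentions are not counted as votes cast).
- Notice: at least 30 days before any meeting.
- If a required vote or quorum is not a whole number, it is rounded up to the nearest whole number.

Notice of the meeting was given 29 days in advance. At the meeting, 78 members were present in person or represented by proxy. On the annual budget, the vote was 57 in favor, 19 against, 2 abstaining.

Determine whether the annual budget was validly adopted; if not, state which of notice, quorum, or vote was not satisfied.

Notice: 29 days given; 30 required. Not satisfied.
Quorum: 20% of 362 = 72.40, rounded up to 73; 78 present. Satisfied.
Vote: requires three-fourths of the votes cast (78 − 2 abstaining = 76); 3/4 of 76 = 57, so 57 needed; 57 in favor. Satisfied.

Invalid — notice requirement not satisfied.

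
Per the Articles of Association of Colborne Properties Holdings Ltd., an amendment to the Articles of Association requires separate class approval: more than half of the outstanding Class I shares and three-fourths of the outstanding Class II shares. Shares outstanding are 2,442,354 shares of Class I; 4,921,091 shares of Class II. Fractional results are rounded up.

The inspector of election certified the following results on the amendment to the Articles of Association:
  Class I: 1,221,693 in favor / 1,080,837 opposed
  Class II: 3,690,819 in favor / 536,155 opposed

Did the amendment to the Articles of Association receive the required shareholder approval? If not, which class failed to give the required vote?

Approved — every class gave the required vote.

Class I: a majority of 2442354 is 1221178; 1,221,178 required, 1,221,693 in favor — approved.
Class II: 3/4 of 4921091 = 3690818.25, rounded up to 3690819; 3,690,819 required, 3,690,819 in favor — approved.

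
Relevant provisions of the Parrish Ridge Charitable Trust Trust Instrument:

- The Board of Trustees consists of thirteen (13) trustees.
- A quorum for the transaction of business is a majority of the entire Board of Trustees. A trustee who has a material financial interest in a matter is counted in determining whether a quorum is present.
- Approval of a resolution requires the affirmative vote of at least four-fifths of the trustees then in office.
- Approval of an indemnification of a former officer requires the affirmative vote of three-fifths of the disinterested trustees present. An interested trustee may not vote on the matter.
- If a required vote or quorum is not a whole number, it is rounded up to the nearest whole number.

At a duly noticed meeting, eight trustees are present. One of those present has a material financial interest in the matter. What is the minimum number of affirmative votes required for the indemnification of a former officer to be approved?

The indemnification of a former officer requires three-fifths of the disinterested trustees present (8 − 1 = 7).
3/5 of 7 = 4.20, rounded up to 5.

5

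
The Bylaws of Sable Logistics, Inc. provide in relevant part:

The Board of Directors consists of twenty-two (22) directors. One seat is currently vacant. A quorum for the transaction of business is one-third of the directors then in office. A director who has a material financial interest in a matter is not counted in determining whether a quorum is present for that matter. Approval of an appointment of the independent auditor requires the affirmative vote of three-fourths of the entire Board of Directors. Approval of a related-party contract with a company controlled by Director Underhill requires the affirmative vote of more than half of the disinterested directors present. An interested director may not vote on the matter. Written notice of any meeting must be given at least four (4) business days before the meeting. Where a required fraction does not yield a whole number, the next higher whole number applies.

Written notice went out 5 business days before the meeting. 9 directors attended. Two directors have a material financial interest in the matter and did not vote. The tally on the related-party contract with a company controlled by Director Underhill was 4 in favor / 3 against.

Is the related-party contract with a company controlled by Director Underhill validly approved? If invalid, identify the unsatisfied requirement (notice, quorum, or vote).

Valid — all requirements satisfied.

Notice: 5 business days given; 4 required (5 ≥ 4). Satisfied.
Quorum: 9 present, but the 2 interested directors do not count, leaving 7. Quorum is 7. Satisfied.
Vote: the related-party contract with a company controlled by Director Underhill requires a majority of the disinterested directors present (9 − 2 = 7). A majority of 7 is 4, so 4 affirmative votes are needed; 4 voted in favor. Satisfied.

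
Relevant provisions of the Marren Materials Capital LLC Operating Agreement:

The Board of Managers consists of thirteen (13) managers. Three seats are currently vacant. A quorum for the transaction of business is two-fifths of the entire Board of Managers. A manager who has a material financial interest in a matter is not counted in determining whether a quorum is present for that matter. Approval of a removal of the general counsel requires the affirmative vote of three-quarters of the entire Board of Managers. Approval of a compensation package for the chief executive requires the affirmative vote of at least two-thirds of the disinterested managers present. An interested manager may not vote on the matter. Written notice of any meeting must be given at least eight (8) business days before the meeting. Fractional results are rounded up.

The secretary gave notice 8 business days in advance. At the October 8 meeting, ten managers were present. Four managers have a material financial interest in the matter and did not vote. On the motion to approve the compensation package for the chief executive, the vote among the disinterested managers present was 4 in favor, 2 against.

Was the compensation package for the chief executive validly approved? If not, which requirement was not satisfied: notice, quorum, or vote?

Valid — all requirements satisfied.

Notice: 8 business days given; 8 required (8 ≥ 8). Satisfied.
Quorum: 10 present, but the 4 interested managers do not count, leaving 6. Quorum is 6. Satisfied.
Vote: the compensation package for the chief executive requires two-thirds of the disinterested managers present (10 − 4 = 6). 2/3 of 6 = 4, so 4 affirmative votes are needed; 4 voted in favor. Satisfied.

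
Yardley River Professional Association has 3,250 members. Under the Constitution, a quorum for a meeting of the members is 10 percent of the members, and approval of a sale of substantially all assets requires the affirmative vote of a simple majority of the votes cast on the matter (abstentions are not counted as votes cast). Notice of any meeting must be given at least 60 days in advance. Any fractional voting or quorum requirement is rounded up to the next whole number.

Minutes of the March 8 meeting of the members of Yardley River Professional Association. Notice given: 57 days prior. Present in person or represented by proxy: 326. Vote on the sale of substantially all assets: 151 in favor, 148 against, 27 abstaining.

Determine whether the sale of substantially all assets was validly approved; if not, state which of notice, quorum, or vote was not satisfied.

Invalid — notice requirement not satisfied.

Notice: 57 days given; 60 required. Not satisfied.
Quorum: 10% of 3,250 = 325; 326 present. Satisfied.
Vote: requires a majority of the votes cast (326 − 27 abstaining = 299); a majority of 299 is 150, so 150 needed; 151 in favor. Satisfied.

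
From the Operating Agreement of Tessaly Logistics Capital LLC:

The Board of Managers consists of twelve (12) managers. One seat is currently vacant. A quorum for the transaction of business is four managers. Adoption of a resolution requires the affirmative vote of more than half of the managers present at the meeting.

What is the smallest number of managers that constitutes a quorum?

The quorum is fixed at 4.

4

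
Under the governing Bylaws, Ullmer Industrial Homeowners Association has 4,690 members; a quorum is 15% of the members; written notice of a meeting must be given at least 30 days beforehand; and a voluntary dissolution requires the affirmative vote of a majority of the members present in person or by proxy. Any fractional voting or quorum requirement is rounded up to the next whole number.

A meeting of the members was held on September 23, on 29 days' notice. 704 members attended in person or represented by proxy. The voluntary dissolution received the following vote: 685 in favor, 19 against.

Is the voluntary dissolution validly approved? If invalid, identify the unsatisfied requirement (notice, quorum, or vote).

Notice: 29 days given; 30 required. Not satisfied.
Quorum: 15% of 4,690 = 703.50, rounded up to 704; 704 present. Satisfied.
Vote: requires a majority of those present (704); a majority of 704 is 353, so 353 needed; 685 in favor. Satisfied.

Invalid — notice requirement not satisfied.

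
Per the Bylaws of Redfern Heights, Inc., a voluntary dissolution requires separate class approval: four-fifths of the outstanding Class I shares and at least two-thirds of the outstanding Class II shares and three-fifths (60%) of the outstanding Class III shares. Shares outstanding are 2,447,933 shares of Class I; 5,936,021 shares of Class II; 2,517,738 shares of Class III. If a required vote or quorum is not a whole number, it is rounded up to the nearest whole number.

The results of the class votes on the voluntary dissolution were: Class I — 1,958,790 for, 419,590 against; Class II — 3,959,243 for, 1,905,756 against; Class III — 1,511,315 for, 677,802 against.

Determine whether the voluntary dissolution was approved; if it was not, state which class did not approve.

Class I: 4/5 of 2447933 = 1958346.40, rounded up to 1958347; 1,958,347 required, 1,958,790 in favor — approved.
Class II: 2/3 of 5936021 = 3957347.33, rounded up to 3957348; 3,957,348 required, 3,959,243 in favor — approved.
Class III: 3/5 of 2517738 = 1510642.80, rounded up to 1510643; 1,510,643 required, 1,511,315 in favor — approved.

Approved — every class gave the required vote.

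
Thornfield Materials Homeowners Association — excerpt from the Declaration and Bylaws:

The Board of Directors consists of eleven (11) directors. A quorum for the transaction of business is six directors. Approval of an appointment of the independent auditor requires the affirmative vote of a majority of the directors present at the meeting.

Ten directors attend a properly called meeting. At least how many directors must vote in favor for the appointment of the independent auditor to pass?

6

The appointment of the independent auditor requires a majority of the directors present (10).
A majority of 10 is 6.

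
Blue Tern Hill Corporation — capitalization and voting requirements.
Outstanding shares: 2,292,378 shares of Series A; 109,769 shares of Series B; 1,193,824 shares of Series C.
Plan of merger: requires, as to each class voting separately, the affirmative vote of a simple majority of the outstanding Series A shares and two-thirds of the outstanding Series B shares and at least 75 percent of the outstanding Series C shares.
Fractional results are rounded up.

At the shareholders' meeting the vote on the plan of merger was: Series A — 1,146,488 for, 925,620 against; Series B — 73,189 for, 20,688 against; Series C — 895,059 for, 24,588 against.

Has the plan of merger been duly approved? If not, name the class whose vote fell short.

Not approved — the Series C shares did not give the required vote.

Series A: a majority of 2292378 is 1146190; 1,146,190 required, 1,146,488 in favor — approved.
Series B: 2/3 of 109769 = 73179.33, rounded up to 73180; 73,180 required, 73,189 in favor — approved.
Series C: 3/4 of 1193824 = 895368; 895,368 required, 895,059 in favor — not approved.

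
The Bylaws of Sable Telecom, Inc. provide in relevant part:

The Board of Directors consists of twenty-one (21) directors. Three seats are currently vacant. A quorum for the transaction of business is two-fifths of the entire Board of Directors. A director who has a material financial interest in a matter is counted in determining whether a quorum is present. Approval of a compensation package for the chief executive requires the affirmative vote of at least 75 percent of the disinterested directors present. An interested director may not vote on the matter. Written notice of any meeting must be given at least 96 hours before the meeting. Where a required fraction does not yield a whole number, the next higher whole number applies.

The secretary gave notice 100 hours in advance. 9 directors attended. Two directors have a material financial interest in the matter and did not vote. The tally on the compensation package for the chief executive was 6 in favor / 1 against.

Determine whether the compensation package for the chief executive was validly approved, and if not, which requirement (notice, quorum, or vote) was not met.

Notice: 100 hours given; 96 required (100 ≥ 96). Satisfied.
Quorum: 9 present (interested directors count toward quorum); quorum is 9. Satisfied.
Vote: the compensation package for the chief executive requires three-fourths of the disinterested directors present (9 − 2 = 7). 3/4 of 7 = 5.25, rounded up to 6, so 6 affirmative votes are needed; 6 voted in favor. Satisfied.

Valid — all requirements satisfied.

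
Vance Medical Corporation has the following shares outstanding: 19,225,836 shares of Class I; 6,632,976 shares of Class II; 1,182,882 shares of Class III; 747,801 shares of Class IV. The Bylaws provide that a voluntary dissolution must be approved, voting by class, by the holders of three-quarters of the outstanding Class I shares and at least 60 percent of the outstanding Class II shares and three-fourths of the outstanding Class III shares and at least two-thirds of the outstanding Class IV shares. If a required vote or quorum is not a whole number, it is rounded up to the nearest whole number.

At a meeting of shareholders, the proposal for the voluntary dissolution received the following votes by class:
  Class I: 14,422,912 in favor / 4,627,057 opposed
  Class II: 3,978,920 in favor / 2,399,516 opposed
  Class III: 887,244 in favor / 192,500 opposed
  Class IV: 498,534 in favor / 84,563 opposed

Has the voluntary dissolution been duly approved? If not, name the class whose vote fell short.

Class I: 3/4 of 19225836 = 14419377; 14,419,377 required, 14,422,912 in favor — approved.
Class II: 3/5 of 6632976 = 3979785.60, rounded up to 3979786; 3,979,786 required, 3,978,920 in favor — not approved.
Class III: 3/4 of 1182882 = 887161.50, rounded up to 887162; 887,162 required, 887,244 in favor — approved.
Class IV: 2/3 of 747801 = 498534; 498,534 required, 498,534 in favor — approved.

Not approved — the Class II shares did not give the required vote.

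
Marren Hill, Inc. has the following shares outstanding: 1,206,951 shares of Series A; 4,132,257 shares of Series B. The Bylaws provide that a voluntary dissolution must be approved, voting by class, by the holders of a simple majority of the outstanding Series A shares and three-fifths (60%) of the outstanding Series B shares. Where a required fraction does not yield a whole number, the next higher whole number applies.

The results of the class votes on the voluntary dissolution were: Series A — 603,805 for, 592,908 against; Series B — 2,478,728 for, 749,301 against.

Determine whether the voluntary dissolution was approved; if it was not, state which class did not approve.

Series A: a majority of 1206951 is 603476; 603,476 required, 603,805 in favor — approved.
Series B: 3/5 of 4132257 = 2479354.20, rounded up to 2479355; 2,479,355 required, 2,478,728 in favor — not approved.

Not approved — the Series B shares did not give the required vote.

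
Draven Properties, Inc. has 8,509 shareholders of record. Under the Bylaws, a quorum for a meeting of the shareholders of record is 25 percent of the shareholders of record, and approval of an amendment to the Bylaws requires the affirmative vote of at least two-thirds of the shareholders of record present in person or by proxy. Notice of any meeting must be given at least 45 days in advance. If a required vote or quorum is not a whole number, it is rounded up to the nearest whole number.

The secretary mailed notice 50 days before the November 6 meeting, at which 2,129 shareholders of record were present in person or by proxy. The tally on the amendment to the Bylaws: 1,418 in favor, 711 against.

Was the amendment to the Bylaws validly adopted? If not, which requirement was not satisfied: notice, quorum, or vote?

Notice: 50 days given; 45 required. Satisfied.
Quorum: 25% of 8,509 = 2,127.25, rounded up to 2,128; 2,129 present. Satisfied.
Vote: requires two-thirds of those present (2,129); 2/3 of 2129 = 1419.33, rounded up to 1420, so 1,420 needed; 1,418 in favor. Not satisfied.

Invalid — vote requirement not satisfied.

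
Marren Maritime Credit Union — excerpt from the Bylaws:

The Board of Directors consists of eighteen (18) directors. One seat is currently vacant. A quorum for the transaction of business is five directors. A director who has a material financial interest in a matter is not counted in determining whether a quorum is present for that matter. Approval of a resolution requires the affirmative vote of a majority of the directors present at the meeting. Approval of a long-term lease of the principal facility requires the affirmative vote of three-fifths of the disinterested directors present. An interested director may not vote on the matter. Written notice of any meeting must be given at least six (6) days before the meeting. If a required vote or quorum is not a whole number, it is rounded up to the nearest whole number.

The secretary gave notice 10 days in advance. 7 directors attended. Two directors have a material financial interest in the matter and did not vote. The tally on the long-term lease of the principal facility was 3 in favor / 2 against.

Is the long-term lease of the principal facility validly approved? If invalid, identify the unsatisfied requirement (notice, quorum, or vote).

Notice: 10 days given; 6 required (10 ≥ 6). Satisfied.
Quorum: 7 present, but the 2 interested directors do not count, leaving 5. Quorum is 5. Satisfied.
Vote: the long-term lease of the principal facility requires three-fifths of the disinterested directors present (7 − 2 = 5). 3/5 of 5 = 3, so 3 affirmative votes are needed; 3 voted in favor. Satisfied.

Valid — all requirements satisfied.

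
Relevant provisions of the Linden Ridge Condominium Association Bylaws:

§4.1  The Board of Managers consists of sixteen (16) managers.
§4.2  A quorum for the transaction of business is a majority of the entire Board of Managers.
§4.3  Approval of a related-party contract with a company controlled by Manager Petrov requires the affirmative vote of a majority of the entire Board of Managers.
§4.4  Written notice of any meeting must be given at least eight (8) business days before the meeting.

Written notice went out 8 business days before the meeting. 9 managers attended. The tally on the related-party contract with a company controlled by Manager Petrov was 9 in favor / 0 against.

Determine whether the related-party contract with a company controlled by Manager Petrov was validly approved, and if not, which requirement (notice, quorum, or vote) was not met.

Notice: 8 business days given; 8 required (8 ≥ 8). Satisfied.
Quorum: 9 present; quorum is 9. Satisfied.
Vote: the related-party contract with a company controlled by Manager Petrov requires a majority of the entire Board of Managers (16). A majority of 16 is 9, so 9 affirmative votes are needed; 9 voted in favor. Satisfied.

Valid — all requirements satisfied.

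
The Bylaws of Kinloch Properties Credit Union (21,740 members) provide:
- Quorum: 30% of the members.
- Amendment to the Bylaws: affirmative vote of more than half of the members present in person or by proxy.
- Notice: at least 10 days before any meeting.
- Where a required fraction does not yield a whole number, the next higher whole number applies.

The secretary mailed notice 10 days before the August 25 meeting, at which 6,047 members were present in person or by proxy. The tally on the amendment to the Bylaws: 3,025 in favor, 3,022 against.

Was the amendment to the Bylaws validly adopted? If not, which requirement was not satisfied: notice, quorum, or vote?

Invalid — quorum requirement not satisfied.

Notice: 10 days given; 10 required. Satisfied.
Quorum: 30% of 21,740 = 6,522; 6,047 present. Not satisfied.
Vote: requires a majority of those present (6,047); a majority of 6047 is 3024, so 3,024 needed; 3,025 in favor. Satisfied.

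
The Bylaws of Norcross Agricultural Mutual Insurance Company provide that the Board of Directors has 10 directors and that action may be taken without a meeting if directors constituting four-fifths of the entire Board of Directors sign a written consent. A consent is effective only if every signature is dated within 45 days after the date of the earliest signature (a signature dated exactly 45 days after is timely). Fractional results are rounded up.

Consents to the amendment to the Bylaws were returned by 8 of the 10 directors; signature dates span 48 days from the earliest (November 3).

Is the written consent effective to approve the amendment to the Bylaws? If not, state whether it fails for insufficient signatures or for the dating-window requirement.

Signatures required: four-fifths of 10 — 4/5 of 10 = 8, so 8 needed; 8 signed. Sufficient.
Dating window: the latest signature is 48 days after the earliest; the limit is 45 days. Outside the window.

Not effective — dating-window requirement not satisfied.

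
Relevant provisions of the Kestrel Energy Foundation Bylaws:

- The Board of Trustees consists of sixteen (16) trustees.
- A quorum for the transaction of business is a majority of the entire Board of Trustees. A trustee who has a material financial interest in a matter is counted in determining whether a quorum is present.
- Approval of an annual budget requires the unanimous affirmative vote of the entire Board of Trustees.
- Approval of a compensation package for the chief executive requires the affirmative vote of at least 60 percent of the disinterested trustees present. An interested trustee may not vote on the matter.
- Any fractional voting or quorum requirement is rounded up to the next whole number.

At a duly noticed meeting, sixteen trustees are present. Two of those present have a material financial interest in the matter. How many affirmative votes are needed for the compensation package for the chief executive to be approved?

9

The compensation package for the chief executive requires three-fifths of the disinterested trustees present (16 − 2 = 14).
3/5 of 14 = 8.40, rounded up to 9.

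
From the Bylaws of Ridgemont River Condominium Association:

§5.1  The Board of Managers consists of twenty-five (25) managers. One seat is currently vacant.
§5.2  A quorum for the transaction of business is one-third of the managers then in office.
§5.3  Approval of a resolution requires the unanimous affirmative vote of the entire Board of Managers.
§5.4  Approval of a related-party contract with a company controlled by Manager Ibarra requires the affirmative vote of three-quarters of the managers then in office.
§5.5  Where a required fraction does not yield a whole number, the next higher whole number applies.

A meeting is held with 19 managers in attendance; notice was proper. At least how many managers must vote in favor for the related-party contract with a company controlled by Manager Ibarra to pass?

18

The related-party contract with a company controlled by Manager Ibarra requires three-fourths of the managers then in office (24).
3/4 of 24 = 18.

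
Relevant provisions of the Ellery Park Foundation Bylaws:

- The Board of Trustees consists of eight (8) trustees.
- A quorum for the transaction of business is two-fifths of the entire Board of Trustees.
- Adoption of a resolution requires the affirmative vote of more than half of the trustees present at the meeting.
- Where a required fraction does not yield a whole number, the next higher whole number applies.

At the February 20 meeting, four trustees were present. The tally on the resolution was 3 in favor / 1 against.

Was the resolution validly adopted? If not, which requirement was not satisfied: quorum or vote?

Valid — all requirements satisfied.

Quorum: 4 present; quorum is 4. Satisfied.
Vote: the resolution requires a majority of the trustees present (4). A majority of 4 is 3, so 3 affirmative votes are needed; 3 voted in favor. Satisfied.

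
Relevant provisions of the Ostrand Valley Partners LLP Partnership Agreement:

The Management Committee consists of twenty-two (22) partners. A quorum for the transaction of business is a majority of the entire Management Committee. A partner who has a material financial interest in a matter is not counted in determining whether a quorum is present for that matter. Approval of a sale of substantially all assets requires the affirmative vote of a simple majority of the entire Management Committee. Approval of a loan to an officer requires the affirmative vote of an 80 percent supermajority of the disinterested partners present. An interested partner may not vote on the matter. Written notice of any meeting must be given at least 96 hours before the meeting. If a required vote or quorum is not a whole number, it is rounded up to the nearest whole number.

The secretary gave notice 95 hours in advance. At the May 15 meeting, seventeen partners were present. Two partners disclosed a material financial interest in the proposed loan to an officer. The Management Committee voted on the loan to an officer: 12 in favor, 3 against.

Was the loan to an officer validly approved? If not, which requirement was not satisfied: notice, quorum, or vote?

Notice: 95 hours given; 96 required (95 < 96). Not satisfied.
Quorum: 17 present, but the 2 interested partners do not count, leaving 15. Quorum is 12. Satisfied.
Vote: the loan to an officer requires four-fifths of the disinterested partners present (17 − 2 = 15). 4/5 of 15 = 12, so 12 affirmative votes are needed; 12 voted in favor. Satisfied.

Invalid — notice requirement not satisfied.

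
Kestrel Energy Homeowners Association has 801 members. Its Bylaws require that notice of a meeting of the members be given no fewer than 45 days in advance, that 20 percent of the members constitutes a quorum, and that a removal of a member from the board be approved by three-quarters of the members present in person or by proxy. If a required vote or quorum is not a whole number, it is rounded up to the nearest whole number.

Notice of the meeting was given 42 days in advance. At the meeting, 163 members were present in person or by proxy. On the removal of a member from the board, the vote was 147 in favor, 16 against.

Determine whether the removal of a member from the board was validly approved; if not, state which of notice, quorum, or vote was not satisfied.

Notice: 42 days given; 45 required. Not satisfied.
Quorum: 20% of 801 = 160.20, rounded up to 161; 163 present. Satisfied.
Vote: requires three-fourths of those present (163); 3/4 of 163 = 122.25, rounded up to 123, so 123 needed; 147 in favor. Satisfied.

Invalid — notice requirement not satisfied.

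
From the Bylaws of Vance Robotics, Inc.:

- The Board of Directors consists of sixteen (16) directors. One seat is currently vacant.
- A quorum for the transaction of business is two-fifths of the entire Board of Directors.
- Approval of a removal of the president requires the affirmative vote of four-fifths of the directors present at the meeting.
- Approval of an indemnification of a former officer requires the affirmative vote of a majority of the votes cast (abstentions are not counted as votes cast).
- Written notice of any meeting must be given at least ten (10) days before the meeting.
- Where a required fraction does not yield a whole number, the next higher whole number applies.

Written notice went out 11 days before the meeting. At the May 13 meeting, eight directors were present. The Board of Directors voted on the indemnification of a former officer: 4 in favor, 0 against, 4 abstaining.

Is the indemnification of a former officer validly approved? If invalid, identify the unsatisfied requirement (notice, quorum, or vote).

Notice: 11 days given; 10 required (11 ≥ 10). Satisfied.
Quorum: 8 present; quorum is 7. Satisfied.
Vote: the indemnification of a former officer requires a majority of the votes cast (8 present − 4 abstaining = 4). A majority of 4 is 3, so 3 affirmative votes are needed; 4 voted in favor. Satisfied.

Valid — all requirements satisfied.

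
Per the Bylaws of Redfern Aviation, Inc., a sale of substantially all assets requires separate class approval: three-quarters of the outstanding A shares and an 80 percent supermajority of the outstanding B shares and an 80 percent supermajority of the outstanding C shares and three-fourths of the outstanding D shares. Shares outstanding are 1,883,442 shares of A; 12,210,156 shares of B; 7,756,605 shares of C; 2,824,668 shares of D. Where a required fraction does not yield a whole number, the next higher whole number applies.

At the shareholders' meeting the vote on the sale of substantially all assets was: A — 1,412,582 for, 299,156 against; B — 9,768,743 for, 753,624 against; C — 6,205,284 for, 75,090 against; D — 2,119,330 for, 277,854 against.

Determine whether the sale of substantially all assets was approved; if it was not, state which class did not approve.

A: 3/4 of 1883442 = 1412581.50, rounded up to 1412582; 1,412,582 required, 1,412,582 in favor — approved.
B: 4/5 of 12210156 = 9768124.80, rounded up to 9768125; 9,768,125 required, 9,768,743 in favor — approved.
C: 4/5 of 7756605 = 6205284; 6,205,284 required, 6,205,284 in favor — approved.
D: 3/4 of 2824668 = 2118501; 2,118,501 required, 2,119,330 in favor — approved.

Approved — every class gave the required vote.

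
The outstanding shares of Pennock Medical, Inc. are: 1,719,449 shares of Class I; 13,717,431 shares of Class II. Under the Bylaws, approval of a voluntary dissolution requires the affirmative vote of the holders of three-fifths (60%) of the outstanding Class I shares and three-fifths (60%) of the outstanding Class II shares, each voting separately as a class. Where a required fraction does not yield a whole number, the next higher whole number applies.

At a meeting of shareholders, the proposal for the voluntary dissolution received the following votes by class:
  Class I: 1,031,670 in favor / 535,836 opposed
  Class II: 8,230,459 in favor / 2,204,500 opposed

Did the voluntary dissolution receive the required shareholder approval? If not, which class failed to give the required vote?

Class I: 3/5 of 1719449 = 1031669.40, rounded up to 1031670; 1,031,670 required, 1,031,670 in favor — approved.
Class II: 3/5 of 13717431 = 8230458.60, rounded up to 8230459; 8,230,459 required, 8,230,459 in favor — approved.

Approved — every class gave the required vote.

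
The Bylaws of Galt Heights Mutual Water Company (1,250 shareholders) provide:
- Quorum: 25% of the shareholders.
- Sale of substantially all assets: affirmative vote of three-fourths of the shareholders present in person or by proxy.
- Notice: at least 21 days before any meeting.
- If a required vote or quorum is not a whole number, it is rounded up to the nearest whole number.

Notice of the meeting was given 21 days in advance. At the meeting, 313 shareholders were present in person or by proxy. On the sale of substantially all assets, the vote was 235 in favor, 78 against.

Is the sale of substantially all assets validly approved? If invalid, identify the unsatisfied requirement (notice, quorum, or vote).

Notice: 21 days given; 21 required. Satisfied.
Quorum: 25% of 1,250 = 312.50, rounded up to 313; 313 present. Satisfied.
Vote: requires three-fourths of those present (313); 3/4 of 313 = 234.75, rounded up to 235, so 235 needed; 235 in favor. Satisfied.

Valid — all requirements satisfied.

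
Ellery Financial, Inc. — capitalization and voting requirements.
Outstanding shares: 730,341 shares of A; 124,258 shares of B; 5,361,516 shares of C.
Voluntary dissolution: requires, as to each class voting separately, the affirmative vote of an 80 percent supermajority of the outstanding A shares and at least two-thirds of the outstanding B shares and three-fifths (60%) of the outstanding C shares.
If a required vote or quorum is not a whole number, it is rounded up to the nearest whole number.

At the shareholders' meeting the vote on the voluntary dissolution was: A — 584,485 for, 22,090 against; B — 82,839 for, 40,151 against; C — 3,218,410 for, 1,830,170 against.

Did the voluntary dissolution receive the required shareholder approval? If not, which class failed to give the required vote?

Approved — every class gave the required vote.

A: 4/5 of 730341 = 584272.80, rounded up to 584273; 584,273 required, 584,485 in favor — approved.
B: 2/3 of 124258 = 82838.67, rounded up to 82839; 82,839 required, 82,839 in favor — approved.
C: 3/5 of 5361516 = 3216909.60, rounded up to 3216910; 3,216,910 required, 3,218,410 in favor — approved.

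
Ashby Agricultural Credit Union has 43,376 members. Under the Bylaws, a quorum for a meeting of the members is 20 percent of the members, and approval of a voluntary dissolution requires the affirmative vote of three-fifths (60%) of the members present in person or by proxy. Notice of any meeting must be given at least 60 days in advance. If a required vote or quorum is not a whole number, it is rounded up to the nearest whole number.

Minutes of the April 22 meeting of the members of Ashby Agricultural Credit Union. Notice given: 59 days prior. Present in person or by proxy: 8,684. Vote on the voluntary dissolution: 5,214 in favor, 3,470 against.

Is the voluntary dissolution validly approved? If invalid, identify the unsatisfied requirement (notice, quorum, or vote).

Invalid — notice requirement not satisfied.

Notice: 59 days given; 60 required. Not satisfied.
Quorum: 20% of 43,376 = 8,675.20, rounded up to 8,676; 8,684 present. Satisfied.
Vote: requires three-fifths of those present (8,684); 3/5 of 8684 = 5210.40, rounded up to 5211, so 5,211 needed; 5,214 in favor. Satisfied.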